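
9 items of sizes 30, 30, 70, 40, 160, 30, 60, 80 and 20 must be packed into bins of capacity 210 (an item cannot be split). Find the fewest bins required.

Total = 160 + 80 + 70 + 60 + 40 + 30 + 30 + 30 + 20 = 520.
Lower bound: ⌈520/210⌉ = 3 bins.
A packing using 3 bins:
  bin 1: 160 + 40 = 200
  bin 2: 80 + 70 + 60 = 210
  bin 3: 30 + 30 + 30 + 20 = 110
This matches the lower bound, so 3 is optimal.

3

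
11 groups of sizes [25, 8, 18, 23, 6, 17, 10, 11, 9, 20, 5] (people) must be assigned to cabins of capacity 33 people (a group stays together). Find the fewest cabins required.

5

Total = 25 + 23 + 20 + 18 + 17 + 11 + 10 + 9 + 8 + 6 + 5 = 152 people.
Lower bound: ⌈152/33⌉ = 5 cabins.
A packing using 5 cabins:
  cabin 1: 25 + 8 = 33
  cabin 2: 23 + 10 = 33
  cabin 3: 20 + 11 = 31
  cabin 4: 18 + 9 + 6 = 33
  cabin 5: 17 + 5 = 22
This matches the lower bound, so 5 is optimal.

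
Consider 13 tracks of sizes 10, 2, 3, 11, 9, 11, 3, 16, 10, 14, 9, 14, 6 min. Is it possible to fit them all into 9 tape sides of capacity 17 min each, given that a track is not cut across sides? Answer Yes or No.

Yes

A valid assignment using 9 tape sides:
  side 1: 16 = 16
  side 2: 14 + 3 = 17
  side 3: 14 + 3 = 17
  side 4: 11 + 6 = 17
  side 5: 11 + 2 = 13
  side 6: 10 = 10
  side 7: 10 = 10
  side 8: 9 = 9
  side 9: 9 = 9
Every load is within 17 min, so 9 tape sides suffice.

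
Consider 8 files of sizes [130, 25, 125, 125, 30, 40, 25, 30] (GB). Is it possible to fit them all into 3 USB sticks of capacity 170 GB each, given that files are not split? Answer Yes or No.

Total = 530 GB; ⌈530/170⌉ = 4.
At least 4 USB sticks are required, but only 3 are allowed.

No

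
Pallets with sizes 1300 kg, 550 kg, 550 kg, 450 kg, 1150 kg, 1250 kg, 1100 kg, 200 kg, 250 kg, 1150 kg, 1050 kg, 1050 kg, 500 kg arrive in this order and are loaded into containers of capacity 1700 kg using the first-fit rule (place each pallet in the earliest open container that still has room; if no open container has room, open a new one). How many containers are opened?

  1300 → container 1 (new)  [load 1300/1700]
  550 → container 2 (new)  [load 550/1700]
  550 → container 2  [load 1100/1700]
  450 → container 2  [load 1550/1700]
  1150 → container 3 (new)  [load 1150/1700]
  1250 → container 4 (new)  [load 1250/1700]
  1100 → container 5 (new)  [load 1100/1700]
  200 → container 1  [load 1500/1700]
  250 → container 3  [load 1400/1700]
  1150 → container 6 (new)  [load 1150/1700]
  1050 → container 7 (new)  [load 1050/1700]
  1050 → container 8 (new)  [load 1050/1700]
  500 → container 5  [load 1600/1700]
8 containers opened.

8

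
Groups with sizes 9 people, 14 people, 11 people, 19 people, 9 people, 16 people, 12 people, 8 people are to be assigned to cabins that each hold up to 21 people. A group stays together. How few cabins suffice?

Total = 19 + 16 + 14 + 12 + 11 + 9 + 9 + 8 = 98 people.
Lower bound: ⌈98/21⌉ = 5 cabins.
A packing using 6 cabins:
  cabin 1: 19 = 19
  cabin 2: 16 = 16
  cabin 3: 14 = 14
  cabin 4: 12 + 9 = 21
  cabin 5: 11 + 9 = 20
  cabin 6: 8 = 8
No arrangement into 5 cabins stays within capacity, so 6 is optimal.

6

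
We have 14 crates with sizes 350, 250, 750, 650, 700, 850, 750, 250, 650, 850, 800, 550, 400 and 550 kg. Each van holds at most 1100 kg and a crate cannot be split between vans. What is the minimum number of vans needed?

9

Total = 850 + 850 + 800 + 750 + 750 + 700 + 650 + 650 + 550 + 550 + 400 + 350 + 250 + 250 = 8350 kg.
Lower bound: ⌈8350/1100⌉ = 8 vans.
A packing using 9 vans:
  van 1: 850 + 250 = 1100
  van 2: 850 + 250 = 1100
  van 3: 800 = 800
  van 4: 750 + 350 = 1100
  van 5: 750 = 750
  van 6: 700 + 400 = 1100
  van 7: 650 = 650
  van 8: 650 = 650
  van 9: 550 + 550 = 1100
No arrangement into 8 vans stays within capacity, so 9 is optimal.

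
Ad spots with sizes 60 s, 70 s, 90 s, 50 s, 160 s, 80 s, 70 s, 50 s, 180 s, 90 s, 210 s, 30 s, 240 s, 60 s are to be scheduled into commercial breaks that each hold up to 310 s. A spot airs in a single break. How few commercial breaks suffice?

Total = 240 + 210 + 180 + 160 + 90 + 90 + 80 + 70 + 70 + 60 + 60 + 50 + 50 + 30 = 1440 s.
Lower bound: ⌈1440/310⌉ = 5 commercial breaks.
A packing using 5 commercial breaks:
  break 1: 240 + 70 = 310
  break 2: 210 + 90 = 300
  break 3: 180 + 90 + 30 = 300
  break 4: 160 + 80 + 70 = 310
  break 5: 60 + 60 + 50 + 50 = 220
This matches the lower bound, so 5 is optimal.

5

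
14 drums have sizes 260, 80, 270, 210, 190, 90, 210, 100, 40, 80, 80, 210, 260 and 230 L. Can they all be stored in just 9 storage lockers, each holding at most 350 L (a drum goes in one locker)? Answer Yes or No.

Yes

A valid assignment using 8 storage lockers:
  locker 1: 270 + 80 = 350
  locker 2: 260 + 90 = 350
  locker 3: 260 + 80 = 340
  locker 4: 230 + 100 = 330
  locker 5: 210 + 80 + 40 = 330
  locker 6: 210 = 210
  locker 7: 210 = 210
  locker 8: 190 = 190
That uses only 8 ≤ 9, so 9 storage lockers are enough.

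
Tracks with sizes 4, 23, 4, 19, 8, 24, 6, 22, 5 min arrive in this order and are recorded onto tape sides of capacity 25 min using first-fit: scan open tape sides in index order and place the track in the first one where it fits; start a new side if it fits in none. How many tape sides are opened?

5

  4 → side 1 (new)  [load 4/25]
  23 → side 2 (new)  [load 23/25]
  4 → side 1  [load 8/25]
  19 → side 3 (new)  [load 19/25]
  8 → side 1  [load 16/25]
  24 → side 4 (new)  [load 24/25]
  6 → side 1  [load 22/25]
  22 → side 5 (new)  [load 22/25]
  5 → side 3  [load 24/25]
5 tape sides opened.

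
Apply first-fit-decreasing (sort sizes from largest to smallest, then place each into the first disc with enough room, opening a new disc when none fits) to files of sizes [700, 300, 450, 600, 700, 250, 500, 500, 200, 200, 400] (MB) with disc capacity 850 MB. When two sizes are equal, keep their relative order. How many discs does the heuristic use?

Sorted descending: 700, 700, 600, 500, 500, 450, 400, 300, 250, 200, 200.
  700 → disc 1 (new)  [load 700/850]
  700 → disc 2 (new)  [load 700/850]
  600 → disc 3 (new)  [load 600/850]
  500 → disc 4 (new)  [load 500/850]
  500 → disc 5 (new)  [load 500/850]
  450 → disc 6 (new)  [load 450/850]
  400 → disc 6  [load 850/850]
  300 → disc 4  [load 800/850]
  250 → disc 3  [load 850/850]
  200 → disc 5  [load 700/850]
  200 → disc 7 (new)  [load 200/850]
7 discs opened.

7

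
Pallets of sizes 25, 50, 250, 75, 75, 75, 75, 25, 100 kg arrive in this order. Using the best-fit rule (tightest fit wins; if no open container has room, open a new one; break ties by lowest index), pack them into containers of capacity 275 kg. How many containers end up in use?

3

  25 → container 1 (new)  [load 25/275]
  50 → container 1  [load 75/275]
  250 → container 2 (new)  [load 250/275]
  75 → container 1  [load 150/275]
  75 → container 1  [load 225/275]
  75 → container 3 (new)  [load 75/275]
  75 → container 3  [load 150/275]
  25 → container 2  [load 275/275]
  100 → container 3  [load 250/275]
3 containers opened.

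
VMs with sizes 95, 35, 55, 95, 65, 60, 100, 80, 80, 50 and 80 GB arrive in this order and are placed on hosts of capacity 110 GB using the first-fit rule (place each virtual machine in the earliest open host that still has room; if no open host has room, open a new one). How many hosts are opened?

9

  95 → host 1 (new)  [load 95/110]
  35 → host 2 (new)  [load 35/110]
  55 → host 2  [load 90/110]
  95 → host 3 (new)  [load 95/110]
  65 → host 4 (new)  [load 65/110]
  60 → host 5 (new)  [load 60/110]
  100 → host 6 (new)  [load 100/110]
  80 → host 7 (new)  [load 80/110]
  80 → host 8 (new)  [load 80/110]
  50 → host 5  [load 110/110]
  80 → host 9 (new)  [load 80/110]
9 hosts opened.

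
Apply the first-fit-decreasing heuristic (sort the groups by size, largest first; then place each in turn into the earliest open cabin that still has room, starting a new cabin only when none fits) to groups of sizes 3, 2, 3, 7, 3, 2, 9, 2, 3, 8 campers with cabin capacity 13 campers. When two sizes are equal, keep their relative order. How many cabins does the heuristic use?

4

Sorted descending: 9, 8, 7, 3, 3, 3, 3, 2, 2, 2.
  9 → cabin 1 (new)  [load 9/13]
  8 → cabin 2 (new)  [load 8/13]
  7 → cabin 3 (new)  [load 7/13]
  3 → cabin 1  [load 12/13]
  3 → cabin 2  [load 11/13]
  3 → cabin 3  [load 10/13]
  3 → cabin 3  [load 13/13]
  2 → cabin 2  [load 13/13]
  2 → cabin 4 (new)  [load 2/13]
  2 → cabin 4  [load 4/13]
4 cabins opened.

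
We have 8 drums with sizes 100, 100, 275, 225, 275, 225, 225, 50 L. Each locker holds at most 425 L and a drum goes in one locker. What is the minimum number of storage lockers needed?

Total = 275 + 275 + 225 + 225 + 225 + 100 + 100 + 50 = 1475 L.
Lower bound: ⌈1475/425⌉ = 4 storage lockers.
Also, 5 drums each exceed 425/2 L, and no two of those can share a locker, so at least 5 storage lockers are needed.
A packing using 5 storage lockers:
  locker 1: 275 + 100 + 50 = 425
  locker 2: 275 + 100 = 375
  locker 3: 225 = 225
  locker 4: 225 = 225
  locker 5: 225 = 225
This matches the lower bound, so 5 is optimal.

5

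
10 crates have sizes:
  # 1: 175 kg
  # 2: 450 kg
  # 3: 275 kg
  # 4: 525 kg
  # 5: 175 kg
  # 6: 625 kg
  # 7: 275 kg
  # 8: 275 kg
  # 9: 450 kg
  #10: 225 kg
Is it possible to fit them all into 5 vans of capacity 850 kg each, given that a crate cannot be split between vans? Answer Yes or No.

A valid assignment using 5 vans:
  van 1: 625 + 225 = 850
  van 2: 525 + 275 = 800
  van 3: 450 + 275 = 725
  van 4: 450 + 275 = 725
  van 5: 175 + 175 = 350
Every load is within 850 kg, so 5 vans suffice.

Yes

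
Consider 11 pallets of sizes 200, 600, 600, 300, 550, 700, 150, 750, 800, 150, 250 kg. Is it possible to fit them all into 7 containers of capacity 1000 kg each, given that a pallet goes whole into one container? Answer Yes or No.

Yes

A valid assignment using 6 containers:
  container 1: 800 + 200 = 1000
  container 2: 750 + 250 = 1000
  container 3: 700 + 300 = 1000
  container 4: 600 + 150 + 150 = 900
  container 5: 600 = 600
  container 6: 550 = 550
That uses only 6 ≤ 7, so 7 containers are enough.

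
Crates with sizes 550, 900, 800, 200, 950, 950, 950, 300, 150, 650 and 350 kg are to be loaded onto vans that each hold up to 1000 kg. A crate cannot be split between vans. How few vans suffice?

7

Total = 950 + 950 + 950 + 900 + 800 + 650 + 550 + 350 + 300 + 200 + 150 = 6750 kg.
Lower bound: ⌈6750/1000⌉ = 7 vans.
A packing using 7 vans:
  van 1: 950 = 950
  van 2: 950 = 950
  van 3: 950 = 950
  van 4: 900 = 900
  van 5: 800 + 200 = 1000
  van 6: 650 + 350 = 1000
  van 7: 550 + 300 + 150 = 1000
This matches the lower bound, so 7 is optimal.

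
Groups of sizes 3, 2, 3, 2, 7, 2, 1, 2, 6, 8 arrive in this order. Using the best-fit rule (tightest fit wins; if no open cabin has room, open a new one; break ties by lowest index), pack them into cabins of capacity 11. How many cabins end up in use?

4

  3 → cabin 1 (new)  [load 3/11]
  2 → cabin 1  [load 5/11]
  3 → cabin 1  [load 8/11]
  2 → cabin 1  [load 10/11]
  7 → cabin 2 (new)  [load 7/11]
  2 → cabin 2  [load 9/11]
  1 → cabin 1  [load 11/11]
  2 → cabin 2  [load 11/11]
  6 → cabin 3 (new)  [load 6/11]
  8 → cabin 4 (new)  [load 8/11]
4 cabins opened.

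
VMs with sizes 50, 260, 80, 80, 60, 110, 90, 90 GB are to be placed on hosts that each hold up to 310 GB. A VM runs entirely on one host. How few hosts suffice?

Total = 260 + 110 + 90 + 90 + 80 + 80 + 60 + 50 = 820 GB.
Lower bound: ⌈820/310⌉ = 3 hosts.
A packing using 3 hosts:
  host 1: 260 + 50 = 310
  host 2: 110 + 90 + 90 = 290
  host 3: 80 + 80 + 60 = 220
This matches the lower bound, so 3 is optimal.

3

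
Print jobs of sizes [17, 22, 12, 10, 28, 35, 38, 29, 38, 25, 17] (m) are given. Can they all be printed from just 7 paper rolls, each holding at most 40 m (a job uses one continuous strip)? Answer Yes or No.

No

Total = 271 m; ⌈271/40⌉ = 7.
The bound of 7 does not rule out 7, but exhaustive search shows no assignment into 7 paper rolls of capacity 40 m exists — the minimum is 8.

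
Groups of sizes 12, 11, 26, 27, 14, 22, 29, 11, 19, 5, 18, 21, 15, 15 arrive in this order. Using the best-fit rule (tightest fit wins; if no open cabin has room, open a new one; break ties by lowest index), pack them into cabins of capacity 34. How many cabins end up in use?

9

  12 → cabin 1 (new)  [load 12/34]
  11 → cabin 1  [load 23/34]
  26 → cabin 2 (new)  [load 26/34]
  27 → cabin 3 (new)  [load 27/34]
  14 → cabin 4 (new)  [load 14/34]
  22 → cabin 5 (new)  [load 22/34]
  29 → cabin 6 (new)  [load 29/34]
  11 → cabin 1  [load 34/34]
  19 → cabin 4  [load 33/34]
  5 → cabin 6  [load 34/34]
  18 → cabin 7 (new)  [load 18/34]
  21 → cabin 8 (new)  [load 21/34]
  15 → cabin 7  [load 33/34]
  15 → cabin 9 (new)  [load 15/34]
9 cabins opened.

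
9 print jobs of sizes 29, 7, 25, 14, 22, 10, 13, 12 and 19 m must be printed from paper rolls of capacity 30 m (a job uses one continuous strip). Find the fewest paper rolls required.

Total = 29 + 25 + 22 + 19 + 14 + 13 + 12 + 10 + 7 = 151 m.
Lower bound: ⌈151/30⌉ = 6 paper rolls.
A packing using 6 paper rolls:
  roll 1: 29 = 29
  roll 2: 25 = 25
  roll 3: 22 + 7 = 29
  roll 4: 19 + 10 = 29
  roll 5: 14 + 13 = 27
  roll 6: 12 = 12
This matches the lower bound, so 6 is optimal.

6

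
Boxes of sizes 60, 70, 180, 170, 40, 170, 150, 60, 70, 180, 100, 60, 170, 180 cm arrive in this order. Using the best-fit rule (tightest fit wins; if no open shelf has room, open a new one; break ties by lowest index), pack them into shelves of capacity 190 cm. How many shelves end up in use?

10

  60 → shelf 1 (new)  [load 60/190]
  70 → shelf 1  [load 130/190]
  180 → shelf 2 (new)  [load 180/190]
  170 → shelf 3 (new)  [load 170/190]
  40 → shelf 1  [load 170/190]
  170 → shelf 4 (new)  [load 170/190]
  150 → shelf 5 (new)  [load 150/190]
  60 → shelf 6 (new)  [load 60/190]
  70 → shelf 6  [load 130/190]
  180 → shelf 7 (new)  [load 180/190]
  100 → shelf 8 (new)  [load 100/190]
  60 → shelf 6  [load 190/190]
  170 → shelf 9 (new)  [load 170/190]
  180 → shelf 10 (new)  [load 180/190]
10 shelves opened.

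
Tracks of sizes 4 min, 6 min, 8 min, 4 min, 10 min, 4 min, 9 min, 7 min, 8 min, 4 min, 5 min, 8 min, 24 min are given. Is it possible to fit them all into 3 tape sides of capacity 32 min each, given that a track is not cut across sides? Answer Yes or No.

Total = 101 min; ⌈101/32⌉ = 4.
At least 4 tape sides are required, but only 3 are allowed.

No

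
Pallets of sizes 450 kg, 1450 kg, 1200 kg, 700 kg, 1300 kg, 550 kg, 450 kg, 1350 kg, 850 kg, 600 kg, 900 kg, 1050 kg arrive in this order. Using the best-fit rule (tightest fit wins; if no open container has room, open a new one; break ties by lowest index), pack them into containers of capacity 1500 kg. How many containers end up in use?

  450 → container 1 (new)  [load 450/1500]
  1450 → container 2 (new)  [load 1450/1500]
  1200 → container 3 (new)  [load 1200/1500]
  700 → container 1  [load 1150/1500]
  1300 → container 4 (new)  [load 1300/1500]
  550 → container 5 (new)  [load 550/1500]
  450 → container 5  [load 1000/1500]
  1350 → container 6 (new)  [load 1350/1500]
  850 → container 7 (new)  [load 850/1500]
  600 → container 7  [load 1450/1500]
  900 → container 8 (new)  [load 900/1500]
  1050 → container 9 (new)  [load 1050/1500]
9 containers opened.

9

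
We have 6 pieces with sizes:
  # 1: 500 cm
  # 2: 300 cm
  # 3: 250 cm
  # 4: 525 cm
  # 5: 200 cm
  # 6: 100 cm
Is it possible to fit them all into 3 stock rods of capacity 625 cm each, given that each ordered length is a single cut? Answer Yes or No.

No

Total = 1875 cm; ⌈1875/625⌉ = 3.
The bound of 3 does not rule out 3, but exhaustive search shows no assignment into 3 stock rods of capacity 625 cm exists — the minimum is 4.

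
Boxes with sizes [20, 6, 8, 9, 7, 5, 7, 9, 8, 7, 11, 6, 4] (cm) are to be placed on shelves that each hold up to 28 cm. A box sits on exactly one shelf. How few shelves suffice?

4

Total = 20 + 11 + 9 + 9 + 8 + 8 + 7 + 7 + 7 + 6 + 6 + 5 + 4 = 107 cm.
Lower bound: ⌈107/28⌉ = 4 shelves.
A packing using 4 shelves:
  shelf 1: 20 + 8 = 28
  shelf 2: 11 + 9 + 8 = 28
  shelf 3: 9 + 7 + 7 + 5 = 28
  shelf 4: 7 + 6 + 6 + 4 = 23
This matches the lower bound, so 4 is optimal.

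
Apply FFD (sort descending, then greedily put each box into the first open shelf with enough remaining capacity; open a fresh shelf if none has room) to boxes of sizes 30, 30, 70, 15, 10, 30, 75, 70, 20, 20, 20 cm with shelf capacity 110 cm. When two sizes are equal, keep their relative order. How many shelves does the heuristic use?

4

Sorted descending: 75, 70, 70, 30, 30, 30, 20, 20, 20, 15, 10.
  75 → shelf 1 (new)  [load 75/110]
  70 → shelf 2 (new)  [load 70/110]
  70 → shelf 3 (new)  [load 70/110]
  30 → shelf 1  [load 105/110]
  30 → shelf 2  [load 100/110]
  30 → shelf 3  [load 100/110]
  20 → shelf 4 (new)  [load 20/110]
  20 → shelf 4  [load 40/110]
  20 → shelf 4  [load 60/110]
  15 → shelf 4  [load 75/110]
  10 → shelf 2  [load 110/110]
4 shelves opened.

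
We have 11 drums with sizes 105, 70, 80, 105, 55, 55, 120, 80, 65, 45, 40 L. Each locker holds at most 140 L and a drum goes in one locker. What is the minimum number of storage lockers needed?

Total = 120 + 105 + 105 + 80 + 80 + 70 + 65 + 55 + 55 + 45 + 40 = 820 L.
Lower bound: ⌈820/140⌉ = 6 storage lockers.
A packing using 7 storage lockers:
  locker 1: 120 = 120
  locker 2: 105 = 105
  locker 3: 105 = 105
  locker 4: 80 + 55 = 135
  locker 5: 80 + 55 = 135
  locker 6: 70 + 65 = 135
  locker 7: 45 + 40 = 85
No arrangement into 6 storage lockers stays within capacity, so 7 is optimal.

7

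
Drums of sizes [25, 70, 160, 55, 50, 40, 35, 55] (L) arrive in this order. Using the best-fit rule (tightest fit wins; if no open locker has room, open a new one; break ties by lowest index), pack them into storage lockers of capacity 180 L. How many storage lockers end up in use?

  25 → locker 1 (new)  [load 25/180]
  70 → locker 1  [load 95/180]
  160 → locker 2 (new)  [load 160/180]
  55 → locker 1  [load 150/180]
  50 → locker 3 (new)  [load 50/180]
  40 → locker 3  [load 90/180]
  35 → locker 3  [load 125/180]
  55 → locker 3  [load 180/180]
3 storage lockers opened.

3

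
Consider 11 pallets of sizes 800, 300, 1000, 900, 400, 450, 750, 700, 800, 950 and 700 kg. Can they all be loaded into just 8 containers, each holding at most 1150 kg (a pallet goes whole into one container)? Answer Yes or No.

Yes

A valid assignment using 8 containers:
  container 1: 1000 = 1000
  container 2: 950 = 950
  container 3: 900 = 900
  container 4: 800 + 300 = 1100
  container 5: 800 = 800
  container 6: 750 + 400 = 1150
  container 7: 700 + 450 = 1150
  container 8: 700 = 700
Every load is within 1150 kg, so 8 containers suffice.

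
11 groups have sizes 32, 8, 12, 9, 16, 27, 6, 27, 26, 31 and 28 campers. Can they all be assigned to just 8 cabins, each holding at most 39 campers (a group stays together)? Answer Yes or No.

Yes

A valid assignment using 7 cabins:
  cabin 1: 32 + 6 = 38
  cabin 2: 31 + 8 = 39
  cabin 3: 28 + 9 = 37
  cabin 4: 27 + 12 = 39
  cabin 5: 27 = 27
  cabin 6: 26 = 26
  cabin 7: 16 = 16
That uses only 7 ≤ 8, so 8 cabins are enough.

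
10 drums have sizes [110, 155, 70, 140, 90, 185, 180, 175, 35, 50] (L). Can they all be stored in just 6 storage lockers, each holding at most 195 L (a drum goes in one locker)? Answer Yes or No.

Total = 1190 L; ⌈1190/195⌉ = 7.
At least 7 storage lockers are required, but only 6 are allowed.

No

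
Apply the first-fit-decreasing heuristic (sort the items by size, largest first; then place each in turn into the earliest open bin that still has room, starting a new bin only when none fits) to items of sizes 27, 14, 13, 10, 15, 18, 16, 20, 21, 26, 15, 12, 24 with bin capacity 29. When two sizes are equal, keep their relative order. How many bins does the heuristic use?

9

Sorted descending: 27, 26, 24, 21, 20, 18, 16, 15, 15, 14, 13, 12, 10.
  27 → bin 1 (new)  [load 27/29]
  26 → bin 2 (new)  [load 26/29]
  24 → bin 3 (new)  [load 24/29]
  21 → bin 4 (new)  [load 21/29]
  20 → bin 5 (new)  [load 20/29]
  18 → bin 6 (new)  [load 18/29]
  16 → bin 7 (new)  [load 16/29]
  15 → bin 8 (new)  [load 15/29]
  15 → bin 9 (new)  [load 15/29]
  14 → bin 8  [load 29/29]
  13 → bin 7  [load 29/29]
  12 → bin 9  [load 27/29]
  10 → bin 6  [load 28/29]
9 bins opened.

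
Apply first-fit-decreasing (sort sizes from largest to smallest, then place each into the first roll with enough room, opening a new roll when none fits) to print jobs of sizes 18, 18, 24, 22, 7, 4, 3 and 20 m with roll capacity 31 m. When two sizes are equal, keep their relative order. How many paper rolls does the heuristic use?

Sorted descending: 24, 22, 20, 18, 18, 7, 4, 3.
  24 → roll 1 (new)  [load 24/31]
  22 → roll 2 (new)  [load 22/31]
  20 → roll 3 (new)  [load 20/31]
  18 → roll 4 (new)  [load 18/31]
  18 → roll 5 (new)  [load 18/31]
  7 → roll 1  [load 31/31]
  4 → roll 2  [load 26/31]
  3 → roll 2  [load 29/31]
5 paper rolls opened.

5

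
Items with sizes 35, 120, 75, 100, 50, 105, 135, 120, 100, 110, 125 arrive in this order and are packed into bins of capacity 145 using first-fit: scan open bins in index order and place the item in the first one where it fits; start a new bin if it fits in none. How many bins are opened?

10

  35 → bin 1 (new)  [load 35/145]
  120 → bin 2 (new)  [load 120/145]
  75 → bin 1  [load 110/145]
  100 → bin 3 (new)  [load 100/145]
  50 → bin 4 (new)  [load 50/145]
  105 → bin 5 (new)  [load 105/145]
  135 → bin 6 (new)  [load 135/145]
  120 → bin 7 (new)  [load 120/145]
  100 → bin 8 (new)  [load 100/145]
  110 → bin 9 (new)  [load 110/145]
  125 → bin 10 (new)  [load 125/145]
10 bins opened.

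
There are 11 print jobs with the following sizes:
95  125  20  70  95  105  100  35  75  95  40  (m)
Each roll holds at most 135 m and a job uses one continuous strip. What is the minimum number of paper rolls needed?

Total = 125 + 105 + 100 + 95 + 95 + 95 + 75 + 70 + 40 + 35 + 20 = 855 m.
Lower bound: ⌈855/135⌉ = 7 paper rolls.
Also, 8 print jobs each exceed 135/2 m, and no two of those can share a roll, so at least 8 paper rolls are needed.
A packing using 8 paper rolls:
  roll 1: 125 = 125
  roll 2: 105 + 20 = 125
  roll 3: 100 + 35 = 135
  roll 4: 95 + 40 = 135
  roll 5: 95 = 95
  roll 6: 95 = 95
  roll 7: 75 = 75
  roll 8: 70 = 70
This matches the lower bound, so 8 is optimal.

8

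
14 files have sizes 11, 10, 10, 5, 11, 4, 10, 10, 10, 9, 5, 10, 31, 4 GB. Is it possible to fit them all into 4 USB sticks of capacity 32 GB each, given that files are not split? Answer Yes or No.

Total = 140 GB; ⌈140/32⌉ = 5.
At least 5 USB sticks are required, but only 4 are allowed.

No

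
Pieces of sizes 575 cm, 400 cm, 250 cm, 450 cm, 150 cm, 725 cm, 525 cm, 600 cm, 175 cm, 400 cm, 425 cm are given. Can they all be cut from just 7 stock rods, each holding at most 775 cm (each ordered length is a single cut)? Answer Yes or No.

Total = 4675 cm; ⌈4675/775⌉ = 7.
8 pieces each exceed half the capacity and cannot share a stock rod, forcing at least 8 stock rods.
At least 8 stock rods are required, but only 7 are allowed.

No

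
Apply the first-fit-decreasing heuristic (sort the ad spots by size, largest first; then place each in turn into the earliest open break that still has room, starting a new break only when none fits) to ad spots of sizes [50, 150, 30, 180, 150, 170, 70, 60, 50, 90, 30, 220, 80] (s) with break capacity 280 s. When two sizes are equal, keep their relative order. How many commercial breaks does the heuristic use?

Sorted descending: 220, 180, 170, 150, 150, 90, 80, 70, 60, 50, 50, 30, 30.
  220 → break 1 (new)  [load 220/280]
  180 → break 2 (new)  [load 180/280]
  170 → break 3 (new)  [load 170/280]
  150 → break 4 (new)  [load 150/280]
  150 → break 5 (new)  [load 150/280]
  90 → break 2  [load 270/280]
  80 → break 3  [load 250/280]
  70 → break 4  [load 220/280]
  60 → break 1  [load 280/280]
  50 → break 4  [load 270/280]
  50 → break 5  [load 200/280]
  30 → break 3  [load 280/280]
  30 → break 5  [load 230/280]
5 commercial breaks opened.

5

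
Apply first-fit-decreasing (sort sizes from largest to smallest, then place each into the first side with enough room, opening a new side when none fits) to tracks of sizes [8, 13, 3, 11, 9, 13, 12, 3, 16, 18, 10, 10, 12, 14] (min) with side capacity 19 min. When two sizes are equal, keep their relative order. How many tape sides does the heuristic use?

10

Sorted descending: 18, 16, 14, 13, 13, 12, 12, 11, 10, 10, 9, 8, 3, 3.
  18 → side 1 (new)  [load 18/19]
  16 → side 2 (new)  [load 16/19]
  14 → side 3 (new)  [load 14/19]
  13 → side 4 (new)  [load 13/19]
  13 → side 5 (new)  [load 13/19]
  12 → side 6 (new)  [load 12/19]
  12 → side 7 (new)  [load 12/19]
  11 → side 8 (new)  [load 11/19]
  10 → side 9 (new)  [load 10/19]
  10 → side 10 (new)  [load 10/19]
  9 → side 9  [load 19/19]
  8 → side 8  [load 19/19]
  3 → side 2  [load 19/19]
  3 → side 3  [load 17/19]
10 tape sides opened.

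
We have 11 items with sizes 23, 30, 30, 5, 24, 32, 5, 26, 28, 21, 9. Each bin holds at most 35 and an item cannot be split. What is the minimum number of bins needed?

Total = 32 + 30 + 30 + 28 + 26 + 24 + 23 + 21 + 9 + 5 + 5 = 233.
Lower bound: ⌈233/35⌉ = 7 bins.
Also, 8 items each exceed 35/2, and no two of those can share a bin, so at least 8 bins are needed.
A packing using 8 bins:
  bin 1: 32 = 32
  bin 2: 30 + 5 = 35
  bin 3: 30 + 5 = 35
  bin 4: 28 = 28
  bin 5: 26 + 9 = 35
  bin 6: 24 = 24
  bin 7: 23 = 23
  bin 8: 21 = 21
This matches the lower bound, so 8 is optimal.

8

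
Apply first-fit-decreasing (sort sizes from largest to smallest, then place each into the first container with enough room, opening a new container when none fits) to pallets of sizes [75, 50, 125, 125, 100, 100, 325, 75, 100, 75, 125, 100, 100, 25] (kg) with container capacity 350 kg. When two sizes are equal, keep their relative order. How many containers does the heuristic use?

Sorted descending: 325, 125, 125, 125, 100, 100, 100, 100, 100, 75, 75, 75, 50, 25.
  325 → container 1 (new)  [load 325/350]
  125 → container 2 (new)  [load 125/350]
  125 → container 2  [load 250/350]
  125 → container 3 (new)  [load 125/350]
  100 → container 2  [load 350/350]
  100 → container 3  [load 225/350]
  100 → container 3  [load 325/350]
  100 → container 4 (new)  [load 100/350]
  100 → container 4  [load 200/350]
  75 → container 4  [load 275/350]
  75 → container 4  [load 350/350]
  75 → container 5 (new)  [load 75/350]
  50 → container 5  [load 125/350]
  25 → container 1  [load 350/350]
5 containers opened.

5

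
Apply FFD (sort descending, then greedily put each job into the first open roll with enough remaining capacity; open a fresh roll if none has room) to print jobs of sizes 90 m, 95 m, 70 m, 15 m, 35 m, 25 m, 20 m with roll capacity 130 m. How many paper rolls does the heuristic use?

Sorted descending: 95, 90, 70, 35, 25, 20, 15.
  95 → roll 1 (new)  [load 95/130]
  90 → roll 2 (new)  [load 90/130]
  70 → roll 3 (new)  [load 70/130]
  35 → roll 1  [load 130/130]
  25 → roll 2  [load 115/130]
  20 → roll 3  [load 90/130]
  15 → roll 2  [load 130/130]
3 paper rolls opened.

3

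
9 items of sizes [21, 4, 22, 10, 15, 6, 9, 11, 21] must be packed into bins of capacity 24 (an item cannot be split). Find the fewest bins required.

6

Total = 22 + 21 + 21 + 15 + 11 + 10 + 9 + 6 + 4 = 119.
Lower bound: ⌈119/24⌉ = 5 bins.
A packing using 6 bins:
  bin 1: 22 = 22
  bin 2: 21 = 21
  bin 3: 21 = 21
  bin 4: 15 + 9 = 24
  bin 5: 11 + 10 = 21
  bin 6: 6 + 4 = 10
No arrangement into 5 bins stays within capacity, so 6 is optimal.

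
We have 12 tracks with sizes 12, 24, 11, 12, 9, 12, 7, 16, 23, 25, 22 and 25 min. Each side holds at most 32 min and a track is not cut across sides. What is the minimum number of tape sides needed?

8

Total = 25 + 25 + 24 + 23 + 22 + 16 + 12 + 12 + 12 + 11 + 9 + 7 = 198 min.
Lower bound: ⌈198/32⌉ = 7 tape sides.
A packing using 8 tape sides:
  side 1: 25 + 7 = 32
  side 2: 25 = 25
  side 3: 24 = 24
  side 4: 23 + 9 = 32
  side 5: 22 = 22
  side 6: 16 + 12 = 28
  side 7: 12 + 12 = 24
  side 8: 11 = 11
No arrangement into 7 tape sides stays within capacity, so 8 is optimal.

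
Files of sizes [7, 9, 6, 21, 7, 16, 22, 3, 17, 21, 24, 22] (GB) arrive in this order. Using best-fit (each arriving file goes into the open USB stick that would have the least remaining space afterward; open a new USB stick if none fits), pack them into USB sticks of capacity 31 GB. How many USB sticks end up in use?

8

  7 → USB stick 1 (new)  [load 7/31]
  9 → USB stick 1  [load 16/31]
  6 → USB stick 1  [load 22/31]
  21 → USB stick 2 (new)  [load 21/31]
  7 → USB stick 1  [load 29/31]
  16 → USB stick 3 (new)  [load 16/31]
  22 → USB stick 4 (new)  [load 22/31]
  3 → USB stick 4  [load 25/31]
  17 → USB stick 5 (new)  [load 17/31]
  21 → USB stick 6 (new)  [load 21/31]
  24 → USB stick 7 (new)  [load 24/31]
  22 → USB stick 8 (new)  [load 22/31]
8 USB sticks opened.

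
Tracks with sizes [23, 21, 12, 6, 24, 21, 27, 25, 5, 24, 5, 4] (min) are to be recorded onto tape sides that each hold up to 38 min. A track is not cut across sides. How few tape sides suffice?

Total = 27 + 25 + 24 + 24 + 23 + 21 + 21 + 12 + 6 + 5 + 5 + 4 = 197 min.
Lower bound: ⌈197/38⌉ = 6 tape sides.
Also, 7 tracks each exceed 19 min, and no two of those can share a side, so at least 7 tape sides are needed.
A packing using 7 tape sides:
  side 1: 27 + 6 + 5 = 38
  side 2: 25 + 12 = 37
  side 3: 24 + 5 + 4 = 33
  side 4: 24 = 24
  side 5: 23 = 23
  side 6: 21 = 21
  side 7: 21 = 21
This matches the lower bound, so 7 is optimal.

7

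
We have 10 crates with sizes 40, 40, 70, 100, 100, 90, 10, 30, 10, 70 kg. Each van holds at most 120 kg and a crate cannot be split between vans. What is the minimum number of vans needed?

5

Total = 100 + 100 + 90 + 70 + 70 + 40 + 40 + 30 + 10 + 10 = 560 kg.
Lower bound: ⌈560/120⌉ = 5 vans.
A packing using 5 vans:
  van 1: 100 + 10 + 10 = 120
  van 2: 100 = 100
  van 3: 90 + 30 = 120
  van 4: 70 + 40 = 110
  van 5: 70 + 40 = 110
This matches the lower bound, so 5 is optimal.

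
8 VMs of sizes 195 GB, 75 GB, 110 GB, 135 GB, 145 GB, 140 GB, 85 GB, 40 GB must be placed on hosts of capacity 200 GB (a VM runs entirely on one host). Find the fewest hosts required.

6

Total = 195 + 145 + 140 + 135 + 110 + 85 + 75 + 40 = 925 GB.
Lower bound: ⌈925/200⌉ = 5 hosts.
A packing using 6 hosts:
  host 1: 195 = 195
  host 2: 145 + 40 = 185
  host 3: 140 = 140
  host 4: 135 = 135
  host 5: 110 + 85 = 195
  host 6: 75 = 75
No arrangement into 5 hosts stays within capacity, so 6 is optimal.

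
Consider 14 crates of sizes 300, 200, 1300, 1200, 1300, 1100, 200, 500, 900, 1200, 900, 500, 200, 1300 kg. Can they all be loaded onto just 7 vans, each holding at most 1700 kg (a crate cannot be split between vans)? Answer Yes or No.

No

Total = 11100 kg; ⌈11100/1700⌉ = 7.
8 crates each exceed half the capacity and cannot share a van, forcing at least 8 vans.
At least 8 vans are required, but only 7 are allowed.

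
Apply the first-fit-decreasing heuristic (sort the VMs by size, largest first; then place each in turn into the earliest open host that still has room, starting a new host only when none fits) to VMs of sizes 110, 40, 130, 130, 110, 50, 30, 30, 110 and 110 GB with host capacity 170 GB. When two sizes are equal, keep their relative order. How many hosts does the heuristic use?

Sorted descending: 130, 130, 110, 110, 110, 110, 50, 40, 30, 30.
  130 → host 1 (new)  [load 130/170]
  130 → host 2 (new)  [load 130/170]
  110 → host 3 (new)  [load 110/170]
  110 → host 4 (new)  [load 110/170]
  110 → host 5 (new)  [load 110/170]
  110 → host 6 (new)  [load 110/170]
  50 → host 3  [load 160/170]
  40 → host 1  [load 170/170]
  30 → host 2  [load 160/170]
  30 → host 4  [load 140/170]
6 hosts opened.

6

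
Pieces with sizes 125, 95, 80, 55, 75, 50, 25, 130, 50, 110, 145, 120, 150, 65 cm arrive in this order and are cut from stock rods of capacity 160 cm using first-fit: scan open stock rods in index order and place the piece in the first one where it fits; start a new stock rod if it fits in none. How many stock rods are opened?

10

  125 → stock rod 1 (new)  [load 125/160]
  95 → stock rod 2 (new)  [load 95/160]
  80 → stock rod 3 (new)  [load 80/160]
  55 → stock rod 2  [load 150/160]
  75 → stock rod 3  [load 155/160]
  50 → stock rod 4 (new)  [load 50/160]
  25 → stock rod 1  [load 150/160]
  130 → stock rod 5 (new)  [load 130/160]
  50 → stock rod 4  [load 100/160]
  110 → stock rod 6 (new)  [load 110/160]
  145 → stock rod 7 (new)  [load 145/160]
  120 → stock rod 8 (new)  [load 120/160]
  150 → stock rod 9 (new)  [load 150/160]
  65 → stock rod 10 (new)  [load 65/160]
10 stock rods opened.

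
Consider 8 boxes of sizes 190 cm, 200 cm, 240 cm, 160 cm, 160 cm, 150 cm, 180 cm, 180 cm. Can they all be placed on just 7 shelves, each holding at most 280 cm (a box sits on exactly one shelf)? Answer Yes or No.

No

Total = 1460 cm; ⌈1460/280⌉ = 6.
8 boxes each exceed half the capacity and cannot share a shelf, forcing at least 8 shelves.
At least 8 shelves are required, but only 7 are allowed.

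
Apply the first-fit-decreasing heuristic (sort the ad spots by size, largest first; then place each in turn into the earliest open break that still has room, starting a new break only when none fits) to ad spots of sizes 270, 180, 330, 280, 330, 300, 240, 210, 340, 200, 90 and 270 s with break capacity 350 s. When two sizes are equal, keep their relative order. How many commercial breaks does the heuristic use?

11

Sorted descending: 340, 330, 330, 300, 280, 270, 270, 240, 210, 200, 180, 90.
  340 → break 1 (new)  [load 340/350]
  330 → break 2 (new)  [load 330/350]
  330 → break 3 (new)  [load 330/350]
  300 → break 4 (new)  [load 300/350]
  280 → break 5 (new)  [load 280/350]
  270 → break 6 (new)  [load 270/350]
  270 → break 7 (new)  [load 270/350]
  240 → break 8 (new)  [load 240/350]
  210 → break 9 (new)  [load 210/350]
  200 → break 10 (new)  [load 200/350]
  180 → break 11 (new)  [load 180/350]
  90 → break 8  [load 330/350]
11 commercial breaks opened.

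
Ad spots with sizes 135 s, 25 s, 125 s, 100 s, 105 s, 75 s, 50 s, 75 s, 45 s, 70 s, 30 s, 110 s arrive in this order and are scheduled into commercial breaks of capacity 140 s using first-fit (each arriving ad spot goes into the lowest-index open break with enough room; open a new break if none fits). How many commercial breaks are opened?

  135 → break 1 (new)  [load 135/140]
  25 → break 2 (new)  [load 25/140]
  125 → break 3 (new)  [load 125/140]
  100 → break 2  [load 125/140]
  105 → break 4 (new)  [load 105/140]
  75 → break 5 (new)  [load 75/140]
  50 → break 5  [load 125/140]
  75 → break 6 (new)  [load 75/140]
  45 → break 6  [load 120/140]
  70 → break 7 (new)  [load 70/140]
  30 → break 4  [load 135/140]
  110 → break 8 (new)  [load 110/140]
8 commercial breaks opened.

8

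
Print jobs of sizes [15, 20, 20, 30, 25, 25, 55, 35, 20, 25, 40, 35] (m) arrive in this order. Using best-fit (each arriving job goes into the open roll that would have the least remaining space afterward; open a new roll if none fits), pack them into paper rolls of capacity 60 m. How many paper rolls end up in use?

  15 → roll 1 (new)  [load 15/60]
  20 → roll 1  [load 35/60]
  20 → roll 1  [load 55/60]
  30 → roll 2 (new)  [load 30/60]
  25 → roll 2  [load 55/60]
  25 → roll 3 (new)  [load 25/60]
  55 → roll 4 (new)  [load 55/60]
  35 → roll 3  [load 60/60]
  20 → roll 5 (new)  [load 20/60]
  25 → roll 5  [load 45/60]
  40 → roll 6 (new)  [load 40/60]
  35 → roll 7 (new)  [load 35/60]
7 paper rolls opened.

7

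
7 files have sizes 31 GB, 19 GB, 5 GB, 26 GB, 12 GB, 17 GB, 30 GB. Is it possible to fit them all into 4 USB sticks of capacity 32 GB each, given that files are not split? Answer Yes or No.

No

Total = 140 GB; ⌈140/32⌉ = 5.
At least 5 USB sticks are required, but only 4 are allowed.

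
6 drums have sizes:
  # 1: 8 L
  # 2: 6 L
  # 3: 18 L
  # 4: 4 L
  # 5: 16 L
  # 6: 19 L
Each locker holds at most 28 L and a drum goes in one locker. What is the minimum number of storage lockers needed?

Total = 19 + 18 + 16 + 8 + 6 + 4 = 71 L.
Lower bound: ⌈71/28⌉ = 3 storage lockers.
A packing using 3 storage lockers:
  locker 1: 19 + 8 = 27
  locker 2: 18 + 6 + 4 = 28
  locker 3: 16 = 16
This matches the lower bound, so 3 is optimal.

3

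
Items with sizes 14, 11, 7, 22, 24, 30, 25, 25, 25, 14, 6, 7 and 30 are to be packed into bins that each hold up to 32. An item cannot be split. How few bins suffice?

Total = 30 + 30 + 25 + 25 + 25 + 24 + 22 + 14 + 14 + 11 + 7 + 7 + 6 = 240.
Lower bound: ⌈240/32⌉ = 8 bins.
A packing using 9 bins:
  bin 1: 30 = 30
  bin 2: 30 = 30
  bin 3: 25 + 7 = 32
  bin 4: 25 + 7 = 32
  bin 5: 25 + 6 = 31
  bin 6: 24 = 24
  bin 7: 22 = 22
  bin 8: 14 + 14 = 28
  bin 9: 11 = 11
No arrangement into 8 bins stays within capacity, so 9 is optimal.

9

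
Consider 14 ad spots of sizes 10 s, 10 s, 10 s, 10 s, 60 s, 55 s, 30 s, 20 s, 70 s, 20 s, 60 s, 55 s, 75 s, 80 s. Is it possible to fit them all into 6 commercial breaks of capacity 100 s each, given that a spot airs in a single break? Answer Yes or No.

Total = 565 s; ⌈565/100⌉ = 6.
7 ad spots each exceed half the capacity and cannot share a break, forcing at least 7 commercial breaks.
At least 7 commercial breaks are required, but only 6 are allowed.

No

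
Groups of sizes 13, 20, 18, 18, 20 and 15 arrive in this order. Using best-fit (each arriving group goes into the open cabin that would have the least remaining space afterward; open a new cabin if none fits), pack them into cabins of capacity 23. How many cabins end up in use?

6

  13 → cabin 1 (new)  [load 13/23]
  20 → cabin 2 (new)  [load 20/23]
  18 → cabin 3 (new)  [load 18/23]
  18 → cabin 4 (new)  [load 18/23]
  20 → cabin 5 (new)  [load 20/23]
  15 → cabin 6 (new)  [load 15/23]
6 cabins opened.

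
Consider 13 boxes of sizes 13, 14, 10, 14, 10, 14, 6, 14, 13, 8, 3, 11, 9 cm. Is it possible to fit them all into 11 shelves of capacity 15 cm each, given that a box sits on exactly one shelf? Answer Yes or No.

Yes

A valid assignment using 11 shelves:
  shelf 1: 14 = 14
  shelf 2: 14 = 14
  shelf 3: 14 = 14
  shelf 4: 14 = 14
  shelf 5: 13 = 13
  shelf 6: 13 = 13
  shelf 7: 11 + 3 = 14
  shelf 8: 10 = 10
  shelf 9: 10 = 10
  shelf 10: 9 + 6 = 15
  shelf 11: 8 = 8
Every load is within 15 cm, so 11 shelves suffice.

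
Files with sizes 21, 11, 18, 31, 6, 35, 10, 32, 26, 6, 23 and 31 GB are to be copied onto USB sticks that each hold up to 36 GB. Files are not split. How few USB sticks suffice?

Total = 35 + 32 + 31 + 31 + 26 + 23 + 21 + 18 + 11 + 10 + 6 + 6 = 250 GB.
Lower bound: ⌈250/36⌉ = 7 USB sticks.
A packing using 8 USB sticks:
  USB stick 1: 35 = 35
  USB stick 2: 32 = 32
  USB stick 3: 31 = 31
  USB stick 4: 31 = 31
  USB stick 5: 26 + 10 = 36
  USB stick 6: 23 + 11 = 34
  USB stick 7: 21 + 6 + 6 = 33
  USB stick 8: 18 = 18
No arrangement into 7 USB sticks stays within capacity, so 8 is optimal.

8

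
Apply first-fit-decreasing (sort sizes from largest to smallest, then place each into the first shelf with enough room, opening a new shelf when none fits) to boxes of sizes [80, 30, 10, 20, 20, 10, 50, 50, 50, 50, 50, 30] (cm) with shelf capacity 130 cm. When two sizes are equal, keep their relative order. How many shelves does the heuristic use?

Sorted descending: 80, 50, 50, 50, 50, 50, 30, 30, 20, 20, 10, 10.
  80 → shelf 1 (new)  [load 80/130]
  50 → shelf 1  [load 130/130]
  50 → shelf 2 (new)  [load 50/130]
  50 → shelf 2  [load 100/130]
  50 → shelf 3 (new)  [load 50/130]
  50 → shelf 3  [load 100/130]
  30 → shelf 2  [load 130/130]
  30 → shelf 3  [load 130/130]
  20 → shelf 4 (new)  [load 20/130]
  20 → shelf 4  [load 40/130]
  10 → shelf 4  [load 50/130]
  10 → shelf 4  [load 60/130]
4 shelves opened.

4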